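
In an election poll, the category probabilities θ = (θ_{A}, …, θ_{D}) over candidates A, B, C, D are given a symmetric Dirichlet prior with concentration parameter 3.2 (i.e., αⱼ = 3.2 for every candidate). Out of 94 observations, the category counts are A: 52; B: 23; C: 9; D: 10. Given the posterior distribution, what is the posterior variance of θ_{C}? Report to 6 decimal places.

0.000939

The Dirichlet prior is conjugate to the Multinomial likelihood: each posterior αⱼ = prior αⱼ + observed count nⱼ.
Posterior concentration: (55.2, 26.2, 12.2, 13.2), total = 106.8.
Var[θ_j] = α_j(Σα−α_j)/((Σα)²(Σα+1)) = 12.2·94.6/(106.8²·107.8) = 0.000939.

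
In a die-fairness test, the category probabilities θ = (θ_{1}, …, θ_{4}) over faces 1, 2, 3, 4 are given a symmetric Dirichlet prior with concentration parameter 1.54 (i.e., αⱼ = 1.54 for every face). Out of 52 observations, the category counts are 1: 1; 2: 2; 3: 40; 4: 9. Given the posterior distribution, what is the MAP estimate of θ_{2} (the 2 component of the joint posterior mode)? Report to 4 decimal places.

The Dirichlet prior is conjugate to the Multinomial likelihood: each posterior αⱼ = prior αⱼ + observed count nⱼ.
Posterior concentration: (2.54, 3.54, 41.54, 10.54), total = 58.16.
Joint mode component: (α_{2}−1)/(Σα−K) = 2.54/54.16 = 0.0469.

0.0469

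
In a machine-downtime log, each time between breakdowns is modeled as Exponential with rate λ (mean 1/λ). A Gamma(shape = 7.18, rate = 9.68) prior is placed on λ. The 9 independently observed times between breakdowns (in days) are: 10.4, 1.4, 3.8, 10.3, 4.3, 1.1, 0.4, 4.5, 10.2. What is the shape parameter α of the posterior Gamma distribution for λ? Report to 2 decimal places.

With a Gamma(shape α, rate β) prior on the exponential rate λ, the posterior after n observations with total T = Σxᵢ is Gamma(α+n, β+T).
Sum of observations T = 46.4 days; n = 9.
Posterior: Gamma(7.18+9, 9.68+46.4) = Gamma(16.18, 56.08).
Posterior α = 16.18.

16.18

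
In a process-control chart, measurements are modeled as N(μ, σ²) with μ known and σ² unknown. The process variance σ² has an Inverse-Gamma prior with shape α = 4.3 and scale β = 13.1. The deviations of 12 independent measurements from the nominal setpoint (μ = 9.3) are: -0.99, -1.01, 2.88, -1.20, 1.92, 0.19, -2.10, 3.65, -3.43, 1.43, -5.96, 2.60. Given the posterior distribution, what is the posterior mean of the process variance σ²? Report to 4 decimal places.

With known mean μ and an Inverse-Gamma(α, β) prior on σ², the Normal likelihood is conjugate: posterior is Inv-Gamma(α + n/2, β + Σ(xᵢ−μ)²/2).
Σ(xᵢ−μ)² = (-0.99)² + (-1.01)² + (2.88)² + (-1.20)² + (1.92)² + (0.19)² + (-2.10)² + (3.65)² + (-3.43)² + (1.43)² + (-5.96)² + (2.60)² = 89.2810.
Posterior: Inv-Gamma(4.3 + 12/2, 13.1 + 89.2810/2) = Inv-Gamma(10.30, 57.74050).
E[σ²|data] = β/(α−1) = 57.74050/9.30 = 6.2087.

6.2087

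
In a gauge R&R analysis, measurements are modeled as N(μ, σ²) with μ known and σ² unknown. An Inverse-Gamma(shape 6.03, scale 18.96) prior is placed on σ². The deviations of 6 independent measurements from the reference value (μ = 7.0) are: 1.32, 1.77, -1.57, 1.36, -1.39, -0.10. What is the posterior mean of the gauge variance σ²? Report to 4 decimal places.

With known mean μ and an Inverse-Gamma(α, β) prior on σ², the Normal likelihood is conjugate: posterior is Inv-Gamma(α + n/2, β + Σ(xᵢ−μ)²/2).
Σ(xᵢ−μ)² = (1.32)² + (1.77)² + (-1.57)² + (1.36)² + (-1.39)² + (-0.10)² = 11.1319.
Posterior: Inv-Gamma(6.03 + 6/2, 18.96 + 11.1319/2) = Inv-Gamma(9.03, 24.52595).
E[σ²|data] = β/(α−1) = 24.52595/8.03 = 3.0543.

3.0543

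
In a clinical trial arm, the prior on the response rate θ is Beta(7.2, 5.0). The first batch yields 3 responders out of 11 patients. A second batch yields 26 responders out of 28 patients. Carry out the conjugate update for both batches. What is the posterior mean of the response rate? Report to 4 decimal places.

The Beta prior is conjugate to a Binomial/Bernoulli likelihood; the update adds successes to α and failures to β.
After batch 1: Beta(7.2+3, 5.0+8) = Beta(10.2, 13.0).
After batch 2: Beta(10.2+26, 13.0+2) = Beta(36.2, 15.0).
Posterior mean = α/(α+β) = 36.2/51.2 = 0.7070.

0.7070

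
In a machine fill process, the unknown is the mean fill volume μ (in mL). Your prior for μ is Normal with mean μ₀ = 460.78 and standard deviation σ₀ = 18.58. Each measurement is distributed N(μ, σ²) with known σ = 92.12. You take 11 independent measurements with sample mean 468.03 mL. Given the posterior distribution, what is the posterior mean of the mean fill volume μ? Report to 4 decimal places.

463.0213

For Normal data with known variance σ², a Normal(μ₀, σ₀²) prior on μ is conjugate. Posterior precision = 1/σ₀² + n/σ²; posterior mean is the precision-weighted average of μ₀ and x̄.
n·x̄ = 11·468.03 = 5148.33.
σ₀² = 18.58² = 345.2164, σ² = 92.12² = 8486.0944; σ² + n·σ₀² = 8486.0944 + 11·345.2164 = 12283.4748.
Posterior mean = (μ₀/σ₀² + n·x̄/σ²)/(1/σ₀² + n/σ²) = (σ²·μ₀ + σ₀²·n·x̄)/(σ² + n·σ₀²) = (8486.0944·460.78 + 345.2164·5148.33)/12283.4748 = 5687510.526244/12283.4748 = 463.0213.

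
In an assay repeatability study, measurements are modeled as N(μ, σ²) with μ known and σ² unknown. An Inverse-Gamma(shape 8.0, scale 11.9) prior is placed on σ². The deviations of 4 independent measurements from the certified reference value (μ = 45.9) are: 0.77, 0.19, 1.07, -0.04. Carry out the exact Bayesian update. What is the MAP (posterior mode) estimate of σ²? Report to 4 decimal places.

1.1625

With known mean μ and an Inverse-Gamma(α, β) prior on σ², the Normal likelihood is conjugate: posterior is Inv-Gamma(α + n/2, β + Σ(xᵢ−μ)²/2).
Σ(xᵢ−μ)² = (0.77)² + (0.19)² + (1.07)² + (-0.04)² = 1.7755.
Posterior: Inv-Gamma(8.0 + 4/2, 11.9 + 1.7755/2) = Inv-Gamma(10.00, 12.78775).
Mode = β/(α+1) = 12.78775/11.00 = 1.1625.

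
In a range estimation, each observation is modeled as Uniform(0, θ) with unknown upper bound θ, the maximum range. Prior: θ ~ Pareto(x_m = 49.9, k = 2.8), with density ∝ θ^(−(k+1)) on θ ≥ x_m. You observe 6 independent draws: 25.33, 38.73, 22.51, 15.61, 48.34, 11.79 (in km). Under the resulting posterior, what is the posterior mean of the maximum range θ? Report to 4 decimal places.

A Pareto(scale x_m, shape k) prior on the upper bound θ of Uniform(0, θ) is conjugate: posterior is Pareto(max(x_m, max xᵢ), k + n).
Sample maximum = 48.34; prior scale x_m = 49.9 → posterior scale = max = 49.90.
Posterior shape = 2.8 + 6 = 8.8.
E[θ|data] = k·x_m/(k−1) = 8.8·49.90/7.8 = 56.2974.

56.2974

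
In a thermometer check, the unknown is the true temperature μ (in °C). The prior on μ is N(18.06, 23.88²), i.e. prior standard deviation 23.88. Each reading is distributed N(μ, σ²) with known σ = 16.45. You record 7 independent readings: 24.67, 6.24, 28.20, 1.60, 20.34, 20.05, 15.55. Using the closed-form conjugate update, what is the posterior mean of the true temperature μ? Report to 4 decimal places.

For Normal data with known variance σ², a Normal(μ₀, σ₀²) prior on μ is conjugate. Posterior precision = 1/σ₀² + n/σ²; posterior mean is the precision-weighted average of μ₀ and x̄.
Σxᵢ = 24.67 + 6.24 + 28.20 + 1.60 + 20.34 + 20.05 + 15.55 = 116.65, so n·x̄ = 116.65.
σ₀² = 23.88² = 570.2544, σ² = 16.45² = 270.6025; σ² + n·σ₀² = 270.6025 + 7·570.2544 = 4262.3833.
Posterior mean = (μ₀/σ₀² + n·x̄/σ²)/(1/σ₀² + n/σ²) = (σ²·μ₀ + σ₀²·n·x̄)/(σ² + n·σ₀²) = (270.6025·18.06 + 570.2544·116.65)/4262.3833 = 71407.25691/4262.3833 = 16.7529.

16.7529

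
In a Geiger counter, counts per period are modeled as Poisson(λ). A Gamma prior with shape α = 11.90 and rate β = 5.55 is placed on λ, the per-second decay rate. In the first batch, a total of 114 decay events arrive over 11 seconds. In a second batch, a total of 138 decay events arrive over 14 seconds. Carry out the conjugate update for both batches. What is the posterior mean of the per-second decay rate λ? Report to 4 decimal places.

8.6383

With a Gamma(shape α, rate β) prior, the Poisson likelihood is conjugate: the posterior is Gamma(α + ΣXᵢ, β + n).
After batch 1: Gamma(α+S, β+n) = Gamma(11.90+114, 5.55+11) = Gamma(125.90, 16.55).
After batch 2: Gamma(α+S, β+n) = Gamma(125.90+138, 16.55+14) = Gamma(263.90, 30.55).
Posterior mean = α/β = 263.90/30.55 = 8.6383.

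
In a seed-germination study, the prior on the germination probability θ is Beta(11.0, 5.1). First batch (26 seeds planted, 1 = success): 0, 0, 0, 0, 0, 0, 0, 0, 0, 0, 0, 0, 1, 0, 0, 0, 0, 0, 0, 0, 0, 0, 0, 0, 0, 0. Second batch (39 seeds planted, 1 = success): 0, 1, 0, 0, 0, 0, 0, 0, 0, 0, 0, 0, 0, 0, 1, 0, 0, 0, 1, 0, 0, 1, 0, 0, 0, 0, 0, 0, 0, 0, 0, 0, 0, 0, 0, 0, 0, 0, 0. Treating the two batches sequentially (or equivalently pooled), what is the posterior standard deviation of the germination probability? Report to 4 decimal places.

The Beta prior is conjugate to a Binomial/Bernoulli likelihood; the update adds successes to α and failures to β.
After batch 1: Beta(11.0+1, 5.1+25) = Beta(12.0, 30.1).
After batch 2: Beta(12.0+4, 30.1+35) = Beta(16.0, 65.1).
Var = αβ/((α+β)²(α+β+1)) = 16.0·65.1/(81.1²·82.1) = 0.00192893; SD = √0.00192893 = 0.0439.

0.0439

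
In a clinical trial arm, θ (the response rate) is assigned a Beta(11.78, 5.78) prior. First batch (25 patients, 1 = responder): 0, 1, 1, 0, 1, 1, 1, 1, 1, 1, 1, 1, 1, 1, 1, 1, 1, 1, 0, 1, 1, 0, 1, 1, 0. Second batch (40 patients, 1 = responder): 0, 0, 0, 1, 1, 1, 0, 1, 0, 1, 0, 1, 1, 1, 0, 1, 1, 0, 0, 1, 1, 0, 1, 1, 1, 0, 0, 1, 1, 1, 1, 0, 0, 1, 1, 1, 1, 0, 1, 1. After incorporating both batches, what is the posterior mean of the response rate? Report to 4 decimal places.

0.6877

The Beta prior is conjugate to a Binomial/Bernoulli likelihood; the update adds successes to α and failures to β.
After batch 1: Beta(11.78+20, 5.78+5) = Beta(31.78, 10.78).
After batch 2: Beta(31.78+25, 10.78+15) = Beta(56.78, 25.78).
Posterior mean = α/(α+β) = 56.78/82.56 = 0.6877.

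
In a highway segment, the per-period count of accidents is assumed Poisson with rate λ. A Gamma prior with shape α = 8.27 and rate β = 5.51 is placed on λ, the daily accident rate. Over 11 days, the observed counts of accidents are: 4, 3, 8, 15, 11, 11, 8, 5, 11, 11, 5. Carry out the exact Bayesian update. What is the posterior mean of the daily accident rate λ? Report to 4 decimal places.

With a Gamma(shape α, rate β) prior, the Poisson likelihood is conjugate: the posterior is Gamma(α + ΣXᵢ, β + n).
Sum of counts S = 92 over n = 11 days.
Posterior: Gamma(α+S, β+n) = Gamma(8.27+92, 5.51+11) = Gamma(100.27, 16.51).
Posterior mean = α/β = 100.27/16.51 = 6.0733.

6.0733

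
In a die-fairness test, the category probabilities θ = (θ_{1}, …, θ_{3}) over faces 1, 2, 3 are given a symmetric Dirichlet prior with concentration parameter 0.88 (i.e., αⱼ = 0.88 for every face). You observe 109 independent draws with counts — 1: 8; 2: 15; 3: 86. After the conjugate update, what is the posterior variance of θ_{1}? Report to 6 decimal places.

0.000650

The Dirichlet prior is conjugate to the Multinomial likelihood: each posterior αⱼ = prior αⱼ + observed count nⱼ.
Posterior concentration: (8.88, 15.88, 86.88), total = 111.64.
Var[θ_j] = α_j(Σα−α_j)/((Σα)²(Σα+1)) = 8.88·102.76/(111.64²·112.64) = 0.000650.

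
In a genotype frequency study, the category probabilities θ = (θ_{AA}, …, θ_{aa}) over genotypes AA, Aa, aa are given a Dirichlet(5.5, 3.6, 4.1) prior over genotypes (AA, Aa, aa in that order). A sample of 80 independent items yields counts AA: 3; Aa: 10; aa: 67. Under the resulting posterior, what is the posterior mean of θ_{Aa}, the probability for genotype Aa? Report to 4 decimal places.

The Dirichlet prior is conjugate to the Multinomial likelihood: each posterior αⱼ = prior αⱼ + observed count nⱼ.
Posterior concentration: (8.5, 13.6, 71.1), total = 93.2.
E[θ_{Aa}|data] = α_{Aa}/Σα = 13.6/93.2 = 0.1459.

0.1459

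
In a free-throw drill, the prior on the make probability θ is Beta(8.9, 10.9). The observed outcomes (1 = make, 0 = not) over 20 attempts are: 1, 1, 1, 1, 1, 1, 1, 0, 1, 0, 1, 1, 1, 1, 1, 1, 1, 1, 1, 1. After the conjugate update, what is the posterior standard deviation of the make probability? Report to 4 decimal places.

0.0733

The Beta prior is conjugate to a Binomial/Bernoulli likelihood; the update adds successes to α and failures to β.
Posterior: Beta(α+k, β+n−k) = Beta(8.9+18, 10.9+2) = Beta(26.9, 12.9).
Var = αβ/((α+β)²(α+β+1)) = 26.9·12.9/(39.8²·40.8) = 0.00536928; SD = √0.00536928 = 0.0733.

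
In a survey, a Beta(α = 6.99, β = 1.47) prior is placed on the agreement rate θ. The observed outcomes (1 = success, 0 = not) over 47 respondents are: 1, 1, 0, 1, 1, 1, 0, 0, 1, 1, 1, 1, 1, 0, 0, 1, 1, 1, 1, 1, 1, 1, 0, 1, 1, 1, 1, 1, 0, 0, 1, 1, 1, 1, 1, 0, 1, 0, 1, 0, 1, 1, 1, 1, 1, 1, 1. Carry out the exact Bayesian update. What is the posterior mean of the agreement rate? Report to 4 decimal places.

0.7752

The Beta prior is conjugate to a Binomial/Bernoulli likelihood; the update adds successes to α and failures to β.
Posterior: Beta(α+k, β+n−k) = Beta(6.99+36, 1.47+11) = Beta(42.99, 12.47).
Posterior mean = α/(α+β) = 42.99/55.46 = 0.7752.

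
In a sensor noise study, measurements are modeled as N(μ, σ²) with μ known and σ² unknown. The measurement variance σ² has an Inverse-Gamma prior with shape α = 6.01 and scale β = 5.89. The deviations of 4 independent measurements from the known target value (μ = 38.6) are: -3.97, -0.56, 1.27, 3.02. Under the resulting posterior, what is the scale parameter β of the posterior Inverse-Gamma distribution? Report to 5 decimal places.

19.29390

With known mean μ and an Inverse-Gamma(α, β) prior on σ², the Normal likelihood is conjugate: posterior is Inv-Gamma(α + n/2, β + Σ(xᵢ−μ)²/2).
Σ(xᵢ−μ)² = (-3.97)² + (-0.56)² + (1.27)² + (3.02)² = 26.8078.
Posterior: Inv-Gamma(6.01 + 4/2, 5.89 + 26.8078/2) = Inv-Gamma(8.01, 19.29390).
Posterior β = 19.29390.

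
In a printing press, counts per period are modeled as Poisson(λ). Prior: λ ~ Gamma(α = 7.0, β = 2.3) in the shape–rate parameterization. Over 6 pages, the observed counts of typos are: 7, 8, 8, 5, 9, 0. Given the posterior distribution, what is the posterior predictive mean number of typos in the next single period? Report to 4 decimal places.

5.3012

With a Gamma(shape α, rate β) prior, the Poisson likelihood is conjugate: the posterior is Gamma(α + ΣXᵢ, β + n).
Sum of counts S = 37 over n = 6 pages.
Posterior: Gamma(α+S, β+n) = Gamma(7.0+37, 2.3+6) = Gamma(44.0, 8.3).
The predictive distribution for one future period is NegBinom with mean α/β = 5.3012.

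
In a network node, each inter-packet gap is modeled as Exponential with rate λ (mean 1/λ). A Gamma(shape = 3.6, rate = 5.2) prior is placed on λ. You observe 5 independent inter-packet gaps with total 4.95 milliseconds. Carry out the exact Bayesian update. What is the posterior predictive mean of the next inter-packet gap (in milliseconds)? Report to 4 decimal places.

1.3355

With a Gamma(shape α, rate β) prior on the exponential rate λ, the posterior after n observations with total T = Σxᵢ is Gamma(α+n, β+T).
Posterior: Gamma(3.6+5, 5.2+4.95) = Gamma(8.6, 10.15).
The predictive distribution for the next observation is Lomax; its mean is β/(α−1) = 10.15/7.6 = 1.3355.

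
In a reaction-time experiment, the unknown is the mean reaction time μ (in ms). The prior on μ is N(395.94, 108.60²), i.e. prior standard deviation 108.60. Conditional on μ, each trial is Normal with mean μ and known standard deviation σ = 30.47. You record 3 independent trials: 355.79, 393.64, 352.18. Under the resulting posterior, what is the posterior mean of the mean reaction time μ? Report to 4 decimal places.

For Normal data with known variance σ², a Normal(μ₀, σ₀²) prior on μ is conjugate. Posterior precision = 1/σ₀² + n/σ²; posterior mean is the precision-weighted average of μ₀ and x̄.
Σxᵢ = 355.79 + 393.64 + 352.18 = 1101.61, so n·x̄ = 1101.61.
σ₀² = 108.60² = 11793.96, σ² = 30.47² = 928.4209; σ² + n·σ₀² = 928.4209 + 3·11793.96 = 36310.3009.
Posterior mean = (μ₀/σ₀² + n·x̄/σ²)/(1/σ₀² + n/σ²) = (σ²·μ₀ + σ₀²·n·x̄)/(σ² + n·σ₀²) = (928.4209·395.94 + 11793.96·1101.61)/36310.3009 = 13359943.246746/36310.3009 = 367.9381.

367.9381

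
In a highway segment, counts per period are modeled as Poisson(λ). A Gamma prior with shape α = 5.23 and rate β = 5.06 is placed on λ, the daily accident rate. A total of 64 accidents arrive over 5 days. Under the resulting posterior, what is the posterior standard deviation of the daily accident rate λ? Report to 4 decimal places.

0.8271

With a Gamma(shape α, rate β) prior, the Poisson likelihood is conjugate: the posterior is Gamma(α + ΣXᵢ, β + n).
Posterior: Gamma(α+S, β+n) = Gamma(5.23+64, 5.06+5) = Gamma(69.23, 10.06).
SD = √α/β = √69.23/10.06 = 0.8271.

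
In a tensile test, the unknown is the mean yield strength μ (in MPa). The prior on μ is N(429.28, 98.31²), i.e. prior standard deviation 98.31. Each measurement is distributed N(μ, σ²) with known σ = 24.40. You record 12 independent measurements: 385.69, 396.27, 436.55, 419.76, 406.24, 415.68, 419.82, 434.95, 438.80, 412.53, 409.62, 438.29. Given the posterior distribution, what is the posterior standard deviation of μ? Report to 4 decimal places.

7.0257

For Normal data with known variance σ², a Normal(μ₀, σ₀²) prior on μ is conjugate. Posterior precision = 1/σ₀² + n/σ²; posterior mean is the precision-weighted average of μ₀ and x̄.
σ₀² = 98.31² = 9664.8561, σ² = 24.40² = 595.36; σ² + n·σ₀² = 595.36 + 12·9664.8561 = 116573.6332.
Posterior precision = 1/σ₀² + n/σ² = 1/9664.8561 + 12/595.36 = (σ² + n·σ₀²)/(σ₀²σ²) = 116573.6332/(9664.8561·595.36); posterior variance σₙ² = σ₀²σ²/(σ² + n·σ₀²) = 9664.8561·595.36/116573.6332 = 49.359950.
Posterior SD = √σₙ² = √(9664.8561·595.36/116573.6332) = 7.0257.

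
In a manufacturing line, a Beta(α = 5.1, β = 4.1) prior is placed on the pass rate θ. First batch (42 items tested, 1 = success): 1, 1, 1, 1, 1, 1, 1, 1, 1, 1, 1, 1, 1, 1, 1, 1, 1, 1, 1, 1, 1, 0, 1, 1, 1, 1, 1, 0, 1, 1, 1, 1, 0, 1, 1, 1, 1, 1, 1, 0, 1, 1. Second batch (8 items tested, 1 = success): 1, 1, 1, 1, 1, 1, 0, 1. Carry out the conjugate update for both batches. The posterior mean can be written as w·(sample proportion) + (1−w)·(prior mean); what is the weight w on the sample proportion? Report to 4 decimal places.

The Beta prior is conjugate to a Binomial/Bernoulli likelihood; the update adds successes to α and failures to β.
Total number of items tested: n = 42 + 8 = 50.
Posterior mean = (α₀+k)/(α₀+β₀+n) = [n/(α₀+β₀+n)]·(k/n) + [(α₀+β₀)/(α₀+β₀+n)]·α₀/(α₀+β₀), so only n and the prior enter the weight.
The weight on the data is w = n/(α₀+β₀+n) = 50/(5.1+4.1+50) = 50/59.2 = 0.8446.

0.8446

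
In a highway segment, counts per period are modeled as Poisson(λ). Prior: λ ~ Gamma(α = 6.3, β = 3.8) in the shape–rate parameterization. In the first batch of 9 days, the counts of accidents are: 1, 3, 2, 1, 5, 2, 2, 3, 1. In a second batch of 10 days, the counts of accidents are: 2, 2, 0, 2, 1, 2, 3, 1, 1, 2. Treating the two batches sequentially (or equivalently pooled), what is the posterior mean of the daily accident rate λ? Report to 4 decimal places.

With a Gamma(shape α, rate β) prior, the Poisson likelihood is conjugate: the posterior is Gamma(α + ΣXᵢ, β + n).
Batch 1: sum of counts S = 20 over n = 9 days.
After batch 1: Gamma(α+S, β+n) = Gamma(6.3+20, 3.8+9) = Gamma(26.3, 12.8).
Batch 2: sum of counts S = 16 over n = 10 days.
After batch 2: Gamma(α+S, β+n) = Gamma(26.3+16, 12.8+10) = Gamma(42.3, 22.8).
Posterior mean = α/β = 42.3/22.8 = 1.8553.

1.8553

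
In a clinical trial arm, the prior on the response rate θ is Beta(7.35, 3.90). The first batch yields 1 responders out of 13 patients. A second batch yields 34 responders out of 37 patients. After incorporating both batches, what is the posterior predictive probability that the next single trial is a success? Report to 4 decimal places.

0.6914

The Beta prior is conjugate to a Binomial/Bernoulli likelihood; the update adds successes to α and failures to β.
After batch 1: Beta(7.35+1, 3.90+12) = Beta(8.35, 15.90).
After batch 2: Beta(8.35+34, 15.90+3) = Beta(42.35, 18.90).
For a single future Bernoulli trial, P(success | data) = α/(α+β) = 0.6914.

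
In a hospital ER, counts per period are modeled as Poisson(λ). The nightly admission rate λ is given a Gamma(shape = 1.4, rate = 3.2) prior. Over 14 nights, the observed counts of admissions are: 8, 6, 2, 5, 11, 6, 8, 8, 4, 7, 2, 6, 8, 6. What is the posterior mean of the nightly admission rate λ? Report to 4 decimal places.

5.1395

With a Gamma(shape α, rate β) prior, the Poisson likelihood is conjugate: the posterior is Gamma(α + ΣXᵢ, β + n).
Sum of counts S = 87 over n = 14 nights.
Posterior: Gamma(α+S, β+n) = Gamma(1.4+87, 3.2+14) = Gamma(88.4, 17.2).
Posterior mean = α/β = 88.4/17.2 = 5.1395.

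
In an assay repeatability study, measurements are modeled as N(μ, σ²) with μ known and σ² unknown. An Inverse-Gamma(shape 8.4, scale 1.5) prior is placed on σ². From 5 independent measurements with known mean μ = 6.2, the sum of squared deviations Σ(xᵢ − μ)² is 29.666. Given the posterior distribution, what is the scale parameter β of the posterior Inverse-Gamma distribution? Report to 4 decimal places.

With known mean μ and an Inverse-Gamma(α, β) prior on σ², the Normal likelihood is conjugate: posterior is Inv-Gamma(α + n/2, β + Σ(xᵢ−μ)²/2).
Posterior: Inv-Gamma(8.4 + 5/2, 1.5 + 29.666/2) = Inv-Gamma(10.90, 16.3330).
Posterior β = 16.3330.

16.3330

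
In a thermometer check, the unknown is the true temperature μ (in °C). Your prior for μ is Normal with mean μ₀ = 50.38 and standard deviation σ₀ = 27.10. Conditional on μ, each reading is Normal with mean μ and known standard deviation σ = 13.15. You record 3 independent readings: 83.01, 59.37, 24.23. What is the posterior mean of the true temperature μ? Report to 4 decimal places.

For Normal data with known variance σ², a Normal(μ₀, σ₀²) prior on μ is conjugate. Posterior precision = 1/σ₀² + n/σ²; posterior mean is the precision-weighted average of μ₀ and x̄.
Σxᵢ = 83.01 + 59.37 + 24.23 = 166.61, so n·x̄ = 166.61.
σ₀² = 27.10² = 734.41, σ² = 13.15² = 172.9225; σ² + n·σ₀² = 172.9225 + 3·734.41 = 2376.1525.
Posterior mean = (μ₀/σ₀² + n·x̄/σ²)/(1/σ₀² + n/σ²) = (σ²·μ₀ + σ₀²·n·x̄)/(σ² + n·σ₀²) = (172.9225·50.38 + 734.41·166.61)/2376.1525 = 131071.88565/2376.1525 = 55.1614.

55.1614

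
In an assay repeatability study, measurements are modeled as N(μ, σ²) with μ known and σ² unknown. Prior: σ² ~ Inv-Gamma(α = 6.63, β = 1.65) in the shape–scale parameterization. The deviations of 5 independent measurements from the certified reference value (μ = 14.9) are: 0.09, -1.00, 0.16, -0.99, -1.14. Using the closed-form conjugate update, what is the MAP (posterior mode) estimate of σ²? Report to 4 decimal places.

With known mean μ and an Inverse-Gamma(α, β) prior on σ², the Normal likelihood is conjugate: posterior is Inv-Gamma(α + n/2, β + Σ(xᵢ−μ)²/2).
Σ(xᵢ−μ)² = (0.09)² + (-1.00)² + (0.16)² + (-0.99)² + (-1.14)² = 3.3134.
Posterior: Inv-Gamma(6.63 + 5/2, 1.65 + 3.3134/2) = Inv-Gamma(9.13, 3.30670).
Mode = β/(α+1) = 3.30670/10.13 = 0.3264.

0.3264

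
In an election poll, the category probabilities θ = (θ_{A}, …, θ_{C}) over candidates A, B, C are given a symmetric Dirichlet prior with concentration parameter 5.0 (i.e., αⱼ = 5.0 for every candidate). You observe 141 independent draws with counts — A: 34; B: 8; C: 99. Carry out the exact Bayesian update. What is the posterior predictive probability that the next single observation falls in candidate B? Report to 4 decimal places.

0.0833

The Dirichlet prior is conjugate to the Multinomial likelihood: each posterior αⱼ = prior αⱼ + observed count nⱼ.
Posterior concentration: (39.0, 13.0, 104.0), total = 156.0.
P(next = B | data) = α_{B}/Σα = 0.0833.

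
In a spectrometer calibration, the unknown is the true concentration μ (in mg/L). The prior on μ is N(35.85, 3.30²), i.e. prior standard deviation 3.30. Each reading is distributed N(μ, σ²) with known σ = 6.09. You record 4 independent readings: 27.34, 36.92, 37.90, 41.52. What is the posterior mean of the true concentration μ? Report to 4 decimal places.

For Normal data with known variance σ², a Normal(μ₀, σ₀²) prior on μ is conjugate. Posterior precision = 1/σ₀² + n/σ²; posterior mean is the precision-weighted average of μ₀ and x̄.
Σxᵢ = 27.34 + 36.92 + 37.90 + 41.52 = 143.68, so n·x̄ = 143.68.
σ₀² = 3.30² = 10.89, σ² = 6.09² = 37.0881; σ² + n·σ₀² = 37.0881 + 4·10.89 = 80.6481.
Posterior mean = (μ₀/σ₀² + n·x̄/σ²)/(1/σ₀² + n/σ²) = (σ²·μ₀ + σ₀²·n·x̄)/(σ² + n·σ₀²) = (37.0881·35.85 + 10.89·143.68)/80.6481 = 2894.283585/80.6481 = 35.8878.

35.8878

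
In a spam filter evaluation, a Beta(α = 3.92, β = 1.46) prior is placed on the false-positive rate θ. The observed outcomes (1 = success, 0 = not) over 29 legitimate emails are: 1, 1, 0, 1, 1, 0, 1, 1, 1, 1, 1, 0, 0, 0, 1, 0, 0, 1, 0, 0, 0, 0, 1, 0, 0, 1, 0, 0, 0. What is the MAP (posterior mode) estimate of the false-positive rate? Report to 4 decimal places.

0.4917

The Beta prior is conjugate to a Binomial/Bernoulli likelihood; the update adds successes to α and failures to β.
Posterior: Beta(α+k, β+n−k) = Beta(3.92+13, 1.46+16) = Beta(16.92, 17.46).
Mode of Beta(a,b) for a,b>1 is (a−1)/(a+b−2) = 15.92/32.38 = 0.4917.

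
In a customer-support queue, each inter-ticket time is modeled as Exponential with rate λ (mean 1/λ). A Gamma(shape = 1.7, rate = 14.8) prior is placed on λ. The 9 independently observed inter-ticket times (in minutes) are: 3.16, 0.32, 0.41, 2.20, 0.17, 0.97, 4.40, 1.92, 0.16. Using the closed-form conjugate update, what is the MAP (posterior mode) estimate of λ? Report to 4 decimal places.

With a Gamma(shape α, rate β) prior on the exponential rate λ, the posterior after n observations with total T = Σxᵢ is Gamma(α+n, β+T).
Sum of observations T = 13.71 minutes; n = 9.
Posterior: Gamma(1.7+9, 14.8+13.71) = Gamma(10.7, 28.51).
Mode = (α−1)/β = 0.3402.

0.3402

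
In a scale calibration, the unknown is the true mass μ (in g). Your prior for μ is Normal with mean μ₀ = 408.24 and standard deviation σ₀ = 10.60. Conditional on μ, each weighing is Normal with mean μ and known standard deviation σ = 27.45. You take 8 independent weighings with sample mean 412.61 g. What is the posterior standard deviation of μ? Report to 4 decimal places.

For Normal data with known variance σ², a Normal(μ₀, σ₀²) prior on μ is conjugate. Posterior precision = 1/σ₀² + n/σ²; posterior mean is the precision-weighted average of μ₀ and x̄.
σ₀² = 10.60² = 112.36, σ² = 27.45² = 753.5025; σ² + n·σ₀² = 753.5025 + 8·112.36 = 1652.3825.
Posterior precision = 1/σ₀² + n/σ² = 1/112.36 + 8/753.5025 = (σ² + n·σ₀²)/(σ₀²σ²) = 1652.3825/(112.36·753.5025); posterior variance σₙ² = σ₀²σ²/(σ² + n·σ₀²) = 112.36·753.5025/1652.3825 = 51.237253.
Posterior SD = √σₙ² = √(112.36·753.5025/1652.3825) = 7.1580.

7.1580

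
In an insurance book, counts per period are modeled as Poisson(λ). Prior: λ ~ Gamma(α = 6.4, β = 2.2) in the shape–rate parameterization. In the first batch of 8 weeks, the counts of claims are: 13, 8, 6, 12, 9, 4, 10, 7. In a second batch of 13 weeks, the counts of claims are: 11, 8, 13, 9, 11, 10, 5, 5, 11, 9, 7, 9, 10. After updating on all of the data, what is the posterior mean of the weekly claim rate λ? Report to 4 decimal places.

8.3362

With a Gamma(shape α, rate β) prior, the Poisson likelihood is conjugate: the posterior is Gamma(α + ΣXᵢ, β + n).
Batch 1: sum of counts S = 69 over n = 8 weeks.
After batch 1: Gamma(α+S, β+n) = Gamma(6.4+69, 2.2+8) = Gamma(75.4, 10.2).
Batch 2: sum of counts S = 118 over n = 13 weeks.
After batch 2: Gamma(α+S, β+n) = Gamma(75.4+118, 10.2+13) = Gamma(193.4, 23.2).
Posterior mean = α/β = 193.4/23.2 = 8.3362.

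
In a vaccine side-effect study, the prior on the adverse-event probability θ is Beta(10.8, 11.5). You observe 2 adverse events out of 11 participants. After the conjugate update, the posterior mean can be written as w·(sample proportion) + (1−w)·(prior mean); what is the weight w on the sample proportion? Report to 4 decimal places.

0.3303

The Beta prior is conjugate to a Binomial/Bernoulli likelihood; the update adds successes to α and failures to β.
Posterior mean = (α₀+k)/(α₀+β₀+n) = [n/(α₀+β₀+n)]·(k/n) + [(α₀+β₀)/(α₀+β₀+n)]·α₀/(α₀+β₀), so only n and the prior enter the weight.
The weight on the data is w = n/(α₀+β₀+n) = 11/(10.8+11.5+11) = 11/33.3 = 0.3303.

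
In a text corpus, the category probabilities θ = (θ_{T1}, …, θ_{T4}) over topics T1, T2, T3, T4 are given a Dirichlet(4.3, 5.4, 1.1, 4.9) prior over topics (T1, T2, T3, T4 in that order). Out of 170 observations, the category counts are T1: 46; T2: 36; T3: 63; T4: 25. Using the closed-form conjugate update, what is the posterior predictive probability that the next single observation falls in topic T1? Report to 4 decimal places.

The Dirichlet prior is conjugate to the Multinomial likelihood: each posterior αⱼ = prior αⱼ + observed count nⱼ.
Posterior concentration: (50.3, 41.4, 64.1, 29.9), total = 185.7.
P(next = T1 | data) = α_{T1}/Σα = 0.2709.

0.2709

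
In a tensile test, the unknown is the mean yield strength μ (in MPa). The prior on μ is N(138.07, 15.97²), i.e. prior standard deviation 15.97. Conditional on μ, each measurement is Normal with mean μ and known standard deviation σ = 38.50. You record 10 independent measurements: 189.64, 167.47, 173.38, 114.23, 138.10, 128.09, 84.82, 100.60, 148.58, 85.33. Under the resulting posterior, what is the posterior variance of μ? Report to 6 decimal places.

For Normal data with known variance σ², a Normal(μ₀, σ₀²) prior on μ is conjugate. Posterior precision = 1/σ₀² + n/σ²; posterior mean is the precision-weighted average of μ₀ and x̄.
σ₀² = 15.97² = 255.0409, σ² = 38.50² = 1482.25; σ² + n·σ₀² = 1482.25 + 10·255.0409 = 4032.659.
Posterior precision = 1/σ₀² + n/σ² = 1/255.0409 + 10/1482.25 = (σ² + n·σ₀²)/(σ₀²σ²) = 4032.659/(255.0409·1482.25); posterior variance σₙ² = σ₀²σ²/(σ² + n·σ₀²) = 255.0409·1482.25/4032.659 = 93.743204.

93.743204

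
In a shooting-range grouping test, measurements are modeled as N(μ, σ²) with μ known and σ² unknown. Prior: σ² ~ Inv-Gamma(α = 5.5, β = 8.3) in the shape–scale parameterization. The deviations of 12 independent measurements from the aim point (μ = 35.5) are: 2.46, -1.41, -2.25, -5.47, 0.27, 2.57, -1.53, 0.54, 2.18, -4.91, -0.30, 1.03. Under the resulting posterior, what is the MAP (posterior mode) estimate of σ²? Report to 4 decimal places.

3.9578

With known mean μ and an Inverse-Gamma(α, β) prior on σ², the Normal likelihood is conjugate: posterior is Inv-Gamma(α + n/2, β + Σ(xᵢ−μ)²/2).
Σ(xᵢ−μ)² = (2.46)² + (-1.41)² + (-2.25)² + (-5.47)² + (0.27)² + (2.57)² + (-1.53)² + (0.54)² + (2.18)² + (-4.91)² + (-0.30)² + (1.03)² = 82.3448.
Posterior: Inv-Gamma(5.5 + 12/2, 8.3 + 82.3448/2) = Inv-Gamma(11.50, 49.47240).
Mode = β/(α+1) = 49.47240/12.50 = 3.9578.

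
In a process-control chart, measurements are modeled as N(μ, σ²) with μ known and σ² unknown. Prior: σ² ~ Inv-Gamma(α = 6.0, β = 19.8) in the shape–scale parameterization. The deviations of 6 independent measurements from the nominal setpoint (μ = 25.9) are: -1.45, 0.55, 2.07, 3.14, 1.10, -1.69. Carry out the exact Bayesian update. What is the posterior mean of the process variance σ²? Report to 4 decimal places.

3.7635

With known mean μ and an Inverse-Gamma(α, β) prior on σ², the Normal likelihood is conjugate: posterior is Inv-Gamma(α + n/2, β + Σ(xᵢ−μ)²/2).
Σ(xᵢ−μ)² = (-1.45)² + (0.55)² + (2.07)² + (3.14)² + (1.10)² + (-1.69)² = 20.6156.
Posterior: Inv-Gamma(6.0 + 6/2, 19.8 + 20.6156/2) = Inv-Gamma(9.00, 30.10780).
E[σ²|data] = β/(α−1) = 30.10780/8.00 = 3.7635.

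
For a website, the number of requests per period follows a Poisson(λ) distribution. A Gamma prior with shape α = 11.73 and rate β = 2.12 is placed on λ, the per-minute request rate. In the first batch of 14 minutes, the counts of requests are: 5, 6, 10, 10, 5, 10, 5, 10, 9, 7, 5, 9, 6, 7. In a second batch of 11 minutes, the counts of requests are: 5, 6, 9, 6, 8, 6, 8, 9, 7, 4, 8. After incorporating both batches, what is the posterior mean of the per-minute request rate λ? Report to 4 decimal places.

With a Gamma(shape α, rate β) prior, the Poisson likelihood is conjugate: the posterior is Gamma(α + ΣXᵢ, β + n).
Batch 1: sum of counts S = 104 over n = 14 minutes.
After batch 1: Gamma(α+S, β+n) = Gamma(11.73+104, 2.12+14) = Gamma(115.73, 16.12).
Batch 2: sum of counts S = 76 over n = 11 minutes.
After batch 2: Gamma(α+S, β+n) = Gamma(115.73+76, 16.12+11) = Gamma(191.73, 27.12).
Posterior mean = α/β = 191.73/27.12 = 7.0697.

7.0697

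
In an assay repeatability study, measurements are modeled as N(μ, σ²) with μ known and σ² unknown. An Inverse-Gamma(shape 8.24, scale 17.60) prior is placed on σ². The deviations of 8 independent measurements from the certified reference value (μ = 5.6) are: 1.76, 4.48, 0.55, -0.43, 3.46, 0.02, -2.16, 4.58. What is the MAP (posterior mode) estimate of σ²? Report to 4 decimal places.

With known mean μ and an Inverse-Gamma(α, β) prior on σ², the Normal likelihood is conjugate: posterior is Inv-Gamma(α + n/2, β + Σ(xᵢ−μ)²/2).
Σ(xᵢ−μ)² = (1.76)² + (4.48)² + (0.55)² + (-0.43)² + (3.46)² + (0.02)² + (-2.16)² + (4.58)² = 61.2694.
Posterior: Inv-Gamma(8.24 + 8/2, 17.60 + 61.2694/2) = Inv-Gamma(12.24, 48.23470).
Mode = β/(α+1) = 48.23470/13.24 = 3.6431.

3.6431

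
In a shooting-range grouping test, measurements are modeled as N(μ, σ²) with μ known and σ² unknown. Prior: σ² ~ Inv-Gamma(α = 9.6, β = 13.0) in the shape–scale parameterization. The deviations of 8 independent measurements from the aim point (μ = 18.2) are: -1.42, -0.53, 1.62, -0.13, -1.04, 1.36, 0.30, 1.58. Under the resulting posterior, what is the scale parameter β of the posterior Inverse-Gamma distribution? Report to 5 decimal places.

With known mean μ and an Inverse-Gamma(α, β) prior on σ², the Normal likelihood is conjugate: posterior is Inv-Gamma(α + n/2, β + Σ(xᵢ−μ)²/2).
Σ(xᵢ−μ)² = (-1.42)² + (-0.53)² + (1.62)² + (-0.13)² + (-1.04)² + (1.36)² + (0.30)² + (1.58)² = 10.4562.
Posterior: Inv-Gamma(9.6 + 8/2, 13.0 + 10.4562/2) = Inv-Gamma(13.60, 18.22810).
Posterior β = 18.22810.

18.22810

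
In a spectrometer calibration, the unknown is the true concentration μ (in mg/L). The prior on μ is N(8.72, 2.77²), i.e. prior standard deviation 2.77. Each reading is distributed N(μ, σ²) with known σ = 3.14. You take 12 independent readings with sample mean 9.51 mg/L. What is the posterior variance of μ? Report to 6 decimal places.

For Normal data with known variance σ², a Normal(μ₀, σ₀²) prior on μ is conjugate. Posterior precision = 1/σ₀² + n/σ²; posterior mean is the precision-weighted average of μ₀ and x̄.
σ₀² = 2.77² = 7.6729, σ² = 3.14² = 9.8596; σ² + n·σ₀² = 9.8596 + 12·7.6729 = 101.9344.
Posterior precision = 1/σ₀² + n/σ² = 1/7.6729 + 12/9.8596 = (σ² + n·σ₀²)/(σ₀²σ²) = 101.9344/(7.6729·9.8596); posterior variance σₙ² = σ₀²σ²/(σ² + n·σ₀²) = 7.6729·9.8596/101.9344 = 0.742161.

0.742161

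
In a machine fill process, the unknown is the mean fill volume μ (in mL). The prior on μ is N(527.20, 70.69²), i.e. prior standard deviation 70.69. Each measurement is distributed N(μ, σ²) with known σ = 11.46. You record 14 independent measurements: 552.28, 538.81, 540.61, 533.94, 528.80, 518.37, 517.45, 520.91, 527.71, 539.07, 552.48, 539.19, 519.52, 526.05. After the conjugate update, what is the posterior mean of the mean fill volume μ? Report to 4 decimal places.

For Normal data with known variance σ², a Normal(μ₀, σ₀²) prior on μ is conjugate. Posterior precision = 1/σ₀² + n/σ²; posterior mean is the precision-weighted average of μ₀ and x̄.
Σxᵢ = 552.28 + 538.81 + 540.61 + 533.94 + 528.80 + 518.37 + 517.45 + 520.91 + 527.71 + 539.07 + 552.48 + 539.19 + 519.52 + 526.05 = 7455.19, so n·x̄ = 7455.19.
σ₀² = 70.69² = 4997.0761, σ² = 11.46² = 131.3316; σ² + n·σ₀² = 131.3316 + 14·4997.0761 = 70090.397.
Posterior mean = (μ₀/σ₀² + n·x̄/σ²)/(1/σ₀² + n/σ²) = (σ²·μ₀ + σ₀²·n·x̄)/(σ² + n·σ₀²) = (131.3316·527.20 + 4997.0761·7455.19)/70090.397 = 37323389.789479/70090.397 = 532.5036.

532.5036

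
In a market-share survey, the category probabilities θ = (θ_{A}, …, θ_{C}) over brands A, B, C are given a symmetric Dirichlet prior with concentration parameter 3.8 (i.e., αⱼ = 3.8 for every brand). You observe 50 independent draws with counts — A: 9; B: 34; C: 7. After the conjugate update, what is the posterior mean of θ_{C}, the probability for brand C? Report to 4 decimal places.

The Dirichlet prior is conjugate to the Multinomial likelihood: each posterior αⱼ = prior αⱼ + observed count nⱼ.
Posterior concentration: (12.8, 37.8, 10.8), total = 61.4.
E[θ_{C}|data] = α_{C}/Σα = 10.8/61.4 = 0.1759.

0.1759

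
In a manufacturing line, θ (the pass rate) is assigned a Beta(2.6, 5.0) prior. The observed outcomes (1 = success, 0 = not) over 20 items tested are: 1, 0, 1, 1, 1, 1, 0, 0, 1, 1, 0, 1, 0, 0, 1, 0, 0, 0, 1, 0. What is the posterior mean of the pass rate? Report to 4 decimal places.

The Beta prior is conjugate to a Binomial/Bernoulli likelihood; the update adds successes to α and failures to β.
Posterior: Beta(α+k, β+n−k) = Beta(2.6+10, 5.0+10) = Beta(12.6, 15.0).
Posterior mean = α/(α+β) = 12.6/27.6 = 0.4565.

0.4565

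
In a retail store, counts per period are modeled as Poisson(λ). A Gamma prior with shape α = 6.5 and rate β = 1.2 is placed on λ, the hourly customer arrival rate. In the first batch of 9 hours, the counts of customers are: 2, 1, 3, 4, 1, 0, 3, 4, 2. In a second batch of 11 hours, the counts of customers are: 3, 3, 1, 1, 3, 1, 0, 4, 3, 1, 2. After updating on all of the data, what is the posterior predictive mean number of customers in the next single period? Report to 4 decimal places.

With a Gamma(shape α, rate β) prior, the Poisson likelihood is conjugate: the posterior is Gamma(α + ΣXᵢ, β + n).
Batch 1: sum of counts S = 20 over n = 9 hours.
After batch 1: Gamma(α+S, β+n) = Gamma(6.5+20, 1.2+9) = Gamma(26.5, 10.2).
Batch 2: sum of counts S = 22 over n = 11 hours.
After batch 2: Gamma(α+S, β+n) = Gamma(26.5+22, 10.2+11) = Gamma(48.5, 21.2).
The predictive distribution for one future period is NegBinom with mean α/β = 2.2877.

2.2877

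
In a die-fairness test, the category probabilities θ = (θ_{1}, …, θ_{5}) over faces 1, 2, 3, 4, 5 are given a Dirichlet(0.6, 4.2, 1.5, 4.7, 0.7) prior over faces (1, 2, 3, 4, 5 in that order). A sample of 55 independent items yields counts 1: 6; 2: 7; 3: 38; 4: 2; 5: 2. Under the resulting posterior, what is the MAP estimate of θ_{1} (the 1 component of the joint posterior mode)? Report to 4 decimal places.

The Dirichlet prior is conjugate to the Multinomial likelihood: each posterior αⱼ = prior αⱼ + observed count nⱼ.
Posterior concentration: (6.6, 11.2, 39.5, 6.7, 2.7), total = 66.7.
Joint mode component: (α_{1}−1)/(Σα−K) = 5.6/61.7 = 0.0908.

0.0908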